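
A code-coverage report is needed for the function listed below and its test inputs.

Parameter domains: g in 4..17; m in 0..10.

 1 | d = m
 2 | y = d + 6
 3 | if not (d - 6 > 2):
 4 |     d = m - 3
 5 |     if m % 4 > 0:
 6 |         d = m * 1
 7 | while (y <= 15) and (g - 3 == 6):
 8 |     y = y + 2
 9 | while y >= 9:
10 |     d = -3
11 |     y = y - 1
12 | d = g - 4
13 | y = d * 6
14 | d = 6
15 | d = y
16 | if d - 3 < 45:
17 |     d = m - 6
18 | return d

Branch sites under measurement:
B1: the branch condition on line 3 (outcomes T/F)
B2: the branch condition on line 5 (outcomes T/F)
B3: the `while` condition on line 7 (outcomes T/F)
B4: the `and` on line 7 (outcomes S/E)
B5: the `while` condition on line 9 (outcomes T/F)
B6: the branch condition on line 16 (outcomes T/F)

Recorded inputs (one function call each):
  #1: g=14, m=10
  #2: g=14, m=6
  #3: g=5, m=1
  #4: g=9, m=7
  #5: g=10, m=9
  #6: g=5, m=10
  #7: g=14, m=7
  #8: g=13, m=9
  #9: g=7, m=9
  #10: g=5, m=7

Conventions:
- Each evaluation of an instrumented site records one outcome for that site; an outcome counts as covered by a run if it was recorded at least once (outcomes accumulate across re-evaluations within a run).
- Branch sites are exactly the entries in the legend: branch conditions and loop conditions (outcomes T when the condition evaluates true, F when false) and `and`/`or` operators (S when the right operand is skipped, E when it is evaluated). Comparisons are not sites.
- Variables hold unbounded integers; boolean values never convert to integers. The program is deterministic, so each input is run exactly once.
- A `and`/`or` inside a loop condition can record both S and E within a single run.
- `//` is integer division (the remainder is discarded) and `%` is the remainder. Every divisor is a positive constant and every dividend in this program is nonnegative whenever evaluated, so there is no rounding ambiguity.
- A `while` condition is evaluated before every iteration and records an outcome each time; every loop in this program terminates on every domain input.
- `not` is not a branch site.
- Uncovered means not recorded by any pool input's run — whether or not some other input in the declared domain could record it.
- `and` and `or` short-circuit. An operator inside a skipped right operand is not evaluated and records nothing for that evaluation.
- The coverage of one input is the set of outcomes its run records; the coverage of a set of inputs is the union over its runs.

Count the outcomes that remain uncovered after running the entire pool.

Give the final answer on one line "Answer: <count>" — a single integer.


run #1 (g=14, m=10) runs B1->F, B4->S, B3->F, B5->T, B5->T, B5->T, B5->T, B5->T, B5->T, B5->T, B5->T, B5->F, B6->F; records B1=F, B3=F, B4=S, B5=T, B5=F, B6=F
run #2 (g=14, m=6) runs B1->T, B2->T, B4->E, B3->F, B5->T, B5->T, B5->T, B5->T, B5->F, B6->F; records B1=T, B2=T, B3=F, B4=E, B5=T, B5=F, B6=F
run #3 (g=5, m=1) runs B1->T, B2->T, B4->E, B3->F, B5->F, B6->T; records B1=T, B2=T, B3=F, B4=E, B5=F, B6=T
run #4 (g=9, m=7) runs B1->T, B2->T, B4->E, B3->T, B4->E, B3->T, B4->S, B3->F, B5->T, B5->T, B5->T, B5->T, B5->T, B5->T, ...; records B1=T, B2=T, B3=T, B3=F, B4=S, B4=E, B5=T, B5=F, B6=T
run #5 (g=10, m=9) runs B1->F, B4->E, B3->F, B5->T, B5->T, B5->T, B5->T, B5->T, B5->T, B5->T, B5->F, B6->T; records B1=F, B3=F, B4=E, B5=T, B5=F, B6=T
run #6 (g=5, m=10) runs B1->F, B4->S, B3->F, B5->T, B5->T, B5->T, B5->T, B5->T, B5->T, B5->T, B5->T, B5->F, B6->T; records B1=F, B3=F, B4=S, B5=T, B5=F, B6=T
run #7 (g=14, m=7) runs B1->T, B2->T, B4->E, B3->F, B5->T, B5->T, B5->T, B5->T, B5->T, B5->F, B6->F; records B1=T, B2=T, B3=F, B4=E, B5=T, B5=F, B6=F
run #8 (g=13, m=9) runs B1->F, B4->E, B3->F, B5->T, B5->T, B5->T, B5->T, B5->T, B5->T, B5->T, B5->F, B6->F; records B1=F, B3=F, B4=E, B5=T, B5=F, B6=F
run #9 (g=7, m=9) runs B1->F, B4->E, B3->F, B5->T, B5->T, B5->T, B5->T, B5->T, B5->T, B5->T, B5->F, B6->T; records B1=F, B3=F, B4=E, B5=T, B5=F, B6=T
run #10 (g=5, m=7) runs B1->T, B2->T, B4->E, B3->F, B5->T, B5->T, B5->T, B5->T, B5->T, B5->F, B6->T; records B1=T, B2=T, B3=F, B4=E, B5=T, B5=F, B6=T
union over the pool: B1=T, B1=F, B2=T, B3=T, B3=F, B4=S, B4=E, B5=T, B5=F, B6=T, B6=F
uncovered (1 of 12): B2=F
Answer: 1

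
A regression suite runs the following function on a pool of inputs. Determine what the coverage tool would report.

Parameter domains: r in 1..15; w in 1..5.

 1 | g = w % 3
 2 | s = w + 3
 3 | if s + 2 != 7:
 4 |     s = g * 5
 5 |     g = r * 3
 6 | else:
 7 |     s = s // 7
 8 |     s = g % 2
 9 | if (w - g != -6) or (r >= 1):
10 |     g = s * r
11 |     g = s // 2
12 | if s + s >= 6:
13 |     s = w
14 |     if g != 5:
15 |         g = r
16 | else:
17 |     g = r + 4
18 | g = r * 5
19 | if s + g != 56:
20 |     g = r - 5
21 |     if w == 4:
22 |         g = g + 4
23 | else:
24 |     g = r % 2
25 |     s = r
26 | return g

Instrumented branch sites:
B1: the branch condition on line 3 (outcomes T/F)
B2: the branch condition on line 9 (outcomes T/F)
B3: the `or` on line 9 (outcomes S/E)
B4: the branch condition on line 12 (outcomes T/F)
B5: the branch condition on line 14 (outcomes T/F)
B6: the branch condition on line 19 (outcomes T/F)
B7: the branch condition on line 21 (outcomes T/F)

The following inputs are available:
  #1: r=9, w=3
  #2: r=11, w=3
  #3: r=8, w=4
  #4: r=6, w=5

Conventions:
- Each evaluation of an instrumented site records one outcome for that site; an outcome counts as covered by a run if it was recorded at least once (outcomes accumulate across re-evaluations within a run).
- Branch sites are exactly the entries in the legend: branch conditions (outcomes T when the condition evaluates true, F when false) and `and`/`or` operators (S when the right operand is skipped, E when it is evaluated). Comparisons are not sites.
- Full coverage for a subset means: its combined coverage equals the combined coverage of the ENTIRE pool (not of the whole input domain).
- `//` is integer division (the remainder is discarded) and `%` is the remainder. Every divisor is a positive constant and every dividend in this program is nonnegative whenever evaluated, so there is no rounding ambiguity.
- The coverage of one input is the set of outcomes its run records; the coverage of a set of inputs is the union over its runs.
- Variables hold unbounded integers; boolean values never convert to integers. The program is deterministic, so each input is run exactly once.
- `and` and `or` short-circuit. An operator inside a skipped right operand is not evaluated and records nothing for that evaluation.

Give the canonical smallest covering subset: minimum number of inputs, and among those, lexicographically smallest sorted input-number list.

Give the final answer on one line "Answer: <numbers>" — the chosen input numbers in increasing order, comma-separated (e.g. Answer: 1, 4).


run #1 (r=9, w=3) records B1=T, B2=T, B3=S, B4=F, B6=T, B7=F
run #2 (r=11, w=3) records B1=T, B2=T, B3=S, B4=F, B6=T, B7=F
run #3 (r=8, w=4) records B1=T, B2=T, B3=S, B4=T, B5=T, B6=T, B7=T
run #4 (r=6, w=5) records B1=T, B2=T, B3=S, B4=T, B5=F, B6=T, B7=F
union over all inputs: B1=T, B2=T, B3=S, B4=T, B4=F, B5=T, B5=F, B6=T, B7=T, B7=F (10 outcomes)
no size-1 subset reaches all 10 outcomes (best union: 7/10)
no size-2 subset reaches all 10 outcomes (best union: 9/10)
size 3: inputs {1, 3, 4} cover all 10 outcomes, and no lexicographically smaller subset of this size does
Answer: 1, 3, 4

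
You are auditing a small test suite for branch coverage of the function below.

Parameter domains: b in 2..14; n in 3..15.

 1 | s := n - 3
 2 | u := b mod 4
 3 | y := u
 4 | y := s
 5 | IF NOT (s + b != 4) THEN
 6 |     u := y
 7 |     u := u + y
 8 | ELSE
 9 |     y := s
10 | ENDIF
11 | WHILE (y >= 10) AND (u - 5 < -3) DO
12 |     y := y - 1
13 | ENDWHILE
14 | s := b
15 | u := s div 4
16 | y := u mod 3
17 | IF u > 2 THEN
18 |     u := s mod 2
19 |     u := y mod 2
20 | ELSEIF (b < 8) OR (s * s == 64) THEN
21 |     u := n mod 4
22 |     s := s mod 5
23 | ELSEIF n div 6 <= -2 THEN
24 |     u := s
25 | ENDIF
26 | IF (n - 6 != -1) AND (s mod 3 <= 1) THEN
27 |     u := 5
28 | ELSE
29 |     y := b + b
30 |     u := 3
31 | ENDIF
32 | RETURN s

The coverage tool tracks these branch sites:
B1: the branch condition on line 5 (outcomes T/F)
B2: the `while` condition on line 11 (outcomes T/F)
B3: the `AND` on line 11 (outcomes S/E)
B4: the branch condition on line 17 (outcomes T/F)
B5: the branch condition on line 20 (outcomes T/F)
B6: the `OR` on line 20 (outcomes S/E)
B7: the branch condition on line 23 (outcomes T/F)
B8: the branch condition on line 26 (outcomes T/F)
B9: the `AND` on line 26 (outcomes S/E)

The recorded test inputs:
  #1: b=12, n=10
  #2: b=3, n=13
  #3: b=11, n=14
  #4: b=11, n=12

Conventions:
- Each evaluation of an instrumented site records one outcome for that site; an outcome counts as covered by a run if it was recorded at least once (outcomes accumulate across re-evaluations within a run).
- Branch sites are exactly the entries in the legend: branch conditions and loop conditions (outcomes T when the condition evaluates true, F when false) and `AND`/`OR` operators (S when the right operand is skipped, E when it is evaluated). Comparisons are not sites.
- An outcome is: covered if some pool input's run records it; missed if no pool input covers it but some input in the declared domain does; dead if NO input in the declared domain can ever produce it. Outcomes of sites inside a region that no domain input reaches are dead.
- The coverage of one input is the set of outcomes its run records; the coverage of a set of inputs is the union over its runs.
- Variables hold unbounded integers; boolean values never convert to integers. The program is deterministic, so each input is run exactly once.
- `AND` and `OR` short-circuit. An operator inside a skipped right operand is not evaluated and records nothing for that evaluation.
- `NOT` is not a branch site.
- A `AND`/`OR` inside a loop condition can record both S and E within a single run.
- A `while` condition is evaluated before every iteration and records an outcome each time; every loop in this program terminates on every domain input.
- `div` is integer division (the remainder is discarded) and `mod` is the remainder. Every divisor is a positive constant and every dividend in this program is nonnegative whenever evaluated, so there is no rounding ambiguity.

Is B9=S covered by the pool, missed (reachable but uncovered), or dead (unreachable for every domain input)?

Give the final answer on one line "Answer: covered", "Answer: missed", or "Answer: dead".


no pool input records B9=S
but domain input (b=2, n=5) does record it -> reachable, so missed
Answer: missed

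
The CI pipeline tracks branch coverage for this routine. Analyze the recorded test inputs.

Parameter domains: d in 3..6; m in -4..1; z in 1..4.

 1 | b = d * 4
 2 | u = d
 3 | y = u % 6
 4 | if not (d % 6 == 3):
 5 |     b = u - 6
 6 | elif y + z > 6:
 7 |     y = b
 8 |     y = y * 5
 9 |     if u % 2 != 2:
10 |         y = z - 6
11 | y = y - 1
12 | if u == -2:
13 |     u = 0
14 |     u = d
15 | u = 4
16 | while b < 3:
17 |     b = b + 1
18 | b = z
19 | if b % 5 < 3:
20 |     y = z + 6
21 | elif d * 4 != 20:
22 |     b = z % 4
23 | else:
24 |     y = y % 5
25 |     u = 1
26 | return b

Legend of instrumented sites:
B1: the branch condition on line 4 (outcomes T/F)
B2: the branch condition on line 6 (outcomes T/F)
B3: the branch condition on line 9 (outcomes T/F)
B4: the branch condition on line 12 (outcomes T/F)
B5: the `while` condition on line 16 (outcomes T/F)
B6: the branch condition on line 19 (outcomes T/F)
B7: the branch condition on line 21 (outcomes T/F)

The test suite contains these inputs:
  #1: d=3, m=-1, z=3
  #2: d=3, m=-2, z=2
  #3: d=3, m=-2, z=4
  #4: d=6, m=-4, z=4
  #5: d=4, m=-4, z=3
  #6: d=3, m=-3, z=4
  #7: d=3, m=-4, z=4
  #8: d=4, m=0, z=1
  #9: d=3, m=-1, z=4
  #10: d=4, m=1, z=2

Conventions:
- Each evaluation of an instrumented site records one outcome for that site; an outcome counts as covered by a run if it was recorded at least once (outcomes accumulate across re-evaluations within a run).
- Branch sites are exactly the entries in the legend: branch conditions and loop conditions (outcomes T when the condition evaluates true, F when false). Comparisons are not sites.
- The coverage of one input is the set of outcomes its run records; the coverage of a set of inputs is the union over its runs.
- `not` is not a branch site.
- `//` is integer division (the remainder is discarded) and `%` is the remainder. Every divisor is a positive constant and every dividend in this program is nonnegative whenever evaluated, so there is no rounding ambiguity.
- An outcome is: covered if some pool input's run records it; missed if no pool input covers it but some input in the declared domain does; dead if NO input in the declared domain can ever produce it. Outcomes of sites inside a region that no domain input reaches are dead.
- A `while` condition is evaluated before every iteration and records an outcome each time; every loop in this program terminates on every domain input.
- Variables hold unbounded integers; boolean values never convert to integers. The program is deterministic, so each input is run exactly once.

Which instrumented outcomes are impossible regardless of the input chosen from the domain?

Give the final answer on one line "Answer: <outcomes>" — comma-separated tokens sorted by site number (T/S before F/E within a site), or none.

checking every outcome against all 96 domain inputs:
  B3=F: zero occurrences over every domain input -> dead
  B4=T: zero occurrences over every domain input -> dead
  reachable outcomes have witnesses, e.g. B1=T (e.g. d=4, m=-4, z=1), B1=F (e.g. d=3, m=-4, z=1), B2=T (e.g. d=3, m=-4, z=4), B2=F (e.g. d=3, m=-4, z=1)

Answer: B3=F, B4=T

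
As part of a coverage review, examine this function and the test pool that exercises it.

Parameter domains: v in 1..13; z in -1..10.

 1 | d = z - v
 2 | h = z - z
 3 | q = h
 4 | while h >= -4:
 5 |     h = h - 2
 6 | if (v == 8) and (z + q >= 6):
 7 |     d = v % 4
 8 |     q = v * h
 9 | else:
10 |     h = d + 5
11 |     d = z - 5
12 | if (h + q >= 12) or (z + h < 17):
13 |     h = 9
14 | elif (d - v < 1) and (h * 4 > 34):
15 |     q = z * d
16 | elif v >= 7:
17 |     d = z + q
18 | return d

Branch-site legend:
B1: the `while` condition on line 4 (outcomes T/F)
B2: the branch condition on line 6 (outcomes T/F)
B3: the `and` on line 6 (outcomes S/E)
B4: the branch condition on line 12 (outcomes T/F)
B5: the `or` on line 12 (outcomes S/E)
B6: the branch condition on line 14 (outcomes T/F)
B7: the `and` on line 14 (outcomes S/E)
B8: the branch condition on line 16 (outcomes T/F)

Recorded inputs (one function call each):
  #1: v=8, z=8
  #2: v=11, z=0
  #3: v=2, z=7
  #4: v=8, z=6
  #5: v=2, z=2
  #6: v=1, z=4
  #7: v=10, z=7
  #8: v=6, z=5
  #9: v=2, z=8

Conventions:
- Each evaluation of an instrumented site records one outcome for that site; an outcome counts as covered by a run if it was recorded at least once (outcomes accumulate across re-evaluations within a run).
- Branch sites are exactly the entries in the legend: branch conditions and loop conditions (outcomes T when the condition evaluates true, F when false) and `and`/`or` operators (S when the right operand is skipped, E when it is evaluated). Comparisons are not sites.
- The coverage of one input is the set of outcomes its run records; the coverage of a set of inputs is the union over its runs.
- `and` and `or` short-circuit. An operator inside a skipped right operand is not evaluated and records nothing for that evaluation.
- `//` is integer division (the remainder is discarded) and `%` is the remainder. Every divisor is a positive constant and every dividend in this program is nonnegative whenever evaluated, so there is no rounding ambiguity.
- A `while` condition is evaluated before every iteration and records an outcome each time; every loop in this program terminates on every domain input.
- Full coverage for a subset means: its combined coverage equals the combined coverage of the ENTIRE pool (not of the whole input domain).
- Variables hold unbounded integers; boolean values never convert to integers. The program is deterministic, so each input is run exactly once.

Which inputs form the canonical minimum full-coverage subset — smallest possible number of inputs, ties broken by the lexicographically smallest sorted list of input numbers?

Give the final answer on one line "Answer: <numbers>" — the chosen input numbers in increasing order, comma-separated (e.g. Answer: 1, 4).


test 1 (v=8, z=8) fires B1->T, B1->T, B1->T, B1->F, B3->E, B2->T, B5->E, B4->T; hits B1=T, B1=F, B2=T, B3=E, B4=T, B5=E
test 2 (v=11, z=0) fires B1->T, B1->T, B1->T, B1->F, B3->S, B2->F, B5->E, B4->T; hits B1=T, B1=F, B2=F, B3=S, B4=T, B5=E
test 3 (v=2, z=7) fires B1->T, B1->T, B1->T, B1->F, B3->S, B2->F, B5->E, B4->F, B7->E, B6->T; hits B1=T, B1=F, B2=F, B3=S, B4=F, B5=E, B6=T, B7=E
test 4 (v=8, z=6) fires B1->T, B1->T, B1->T, B1->F, B3->E, B2->T, B5->E, B4->T; hits B1=T, B1=F, B2=T, B3=E, B4=T, B5=E
test 5 (v=2, z=2) fires B1->T, B1->T, B1->T, B1->F, B3->S, B2->F, B5->E, B4->T; hits B1=T, B1=F, B2=F, B3=S, B4=T, B5=E
test 6 (v=1, z=4) fires B1->T, B1->T, B1->T, B1->F, B3->S, B2->F, B5->E, B4->T; hits B1=T, B1=F, B2=F, B3=S, B4=T, B5=E
test 7 (v=10, z=7) fires B1->T, B1->T, B1->T, B1->F, B3->S, B2->F, B5->E, B4->T; hits B1=T, B1=F, B2=F, B3=S, B4=T, B5=E
test 8 (v=6, z=5) fires B1->T, B1->T, B1->T, B1->F, B3->S, B2->F, B5->E, B4->T; hits B1=T, B1=F, B2=F, B3=S, B4=T, B5=E
test 9 (v=2, z=8) fires B1->T, B1->T, B1->T, B1->F, B3->S, B2->F, B5->E, B4->F, B7->S, B6->F, B8->F; hits B1=T, B1=F, B2=F, B3=S, B4=F, B5=E, B6=F, B7=S, B8=F
together the pool reaches 14 outcomes: B1=T, B1=F, B2=T, B2=F, B3=S, B3=E, B4=T, B4=F, B5=E, B6=T, B6=F, B7=S, B7=E, B8=F
checked all size-1 subsets: none covers 14 outcomes (max 9/14)
checked all size-2 subsets: none covers 14 outcomes (max 12/14)
inputs {1, 3, 9} (size 3) cover everything; no size-3 subset with a lexicographically smaller index list covers all 14
Answer: 1, 3, 9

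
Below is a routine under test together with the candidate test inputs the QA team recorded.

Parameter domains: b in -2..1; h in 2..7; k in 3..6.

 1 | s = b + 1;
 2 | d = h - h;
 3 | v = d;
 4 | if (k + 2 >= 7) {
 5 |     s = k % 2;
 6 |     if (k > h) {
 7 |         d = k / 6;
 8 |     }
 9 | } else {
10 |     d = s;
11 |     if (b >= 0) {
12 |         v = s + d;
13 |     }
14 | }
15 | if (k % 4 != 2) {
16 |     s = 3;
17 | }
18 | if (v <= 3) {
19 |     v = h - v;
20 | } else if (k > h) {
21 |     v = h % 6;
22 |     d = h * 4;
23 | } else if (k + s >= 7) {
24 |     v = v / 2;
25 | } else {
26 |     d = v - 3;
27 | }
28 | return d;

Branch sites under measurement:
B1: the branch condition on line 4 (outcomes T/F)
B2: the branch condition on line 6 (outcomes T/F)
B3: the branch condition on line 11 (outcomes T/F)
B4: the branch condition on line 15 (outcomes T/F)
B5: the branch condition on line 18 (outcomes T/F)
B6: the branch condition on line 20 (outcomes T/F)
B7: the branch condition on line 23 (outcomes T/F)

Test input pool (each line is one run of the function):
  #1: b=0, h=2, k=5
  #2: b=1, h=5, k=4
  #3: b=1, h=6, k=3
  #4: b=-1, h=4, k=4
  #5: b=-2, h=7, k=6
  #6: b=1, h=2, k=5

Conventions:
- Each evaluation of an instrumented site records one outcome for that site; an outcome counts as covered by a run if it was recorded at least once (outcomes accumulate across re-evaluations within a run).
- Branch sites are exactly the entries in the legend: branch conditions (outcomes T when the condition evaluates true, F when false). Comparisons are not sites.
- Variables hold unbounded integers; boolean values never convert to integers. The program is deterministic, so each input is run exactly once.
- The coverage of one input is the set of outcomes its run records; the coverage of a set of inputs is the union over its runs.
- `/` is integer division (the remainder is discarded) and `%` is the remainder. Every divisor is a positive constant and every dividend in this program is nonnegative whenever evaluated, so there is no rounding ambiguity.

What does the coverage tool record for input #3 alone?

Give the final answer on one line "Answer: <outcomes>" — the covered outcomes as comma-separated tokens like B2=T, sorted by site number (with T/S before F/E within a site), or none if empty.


Running input #3 (b=1, h=6, k=3), event by event:
  B1->F, B3->T, B4->T, B5->F, B6->F, B7->F
deduplicating events, the covered set is: B1=F, B3=T, B4=T, B5=F, B6=F, B7=F
Answer: B1=F, B3=T, B4=T, B5=F, B6=F, B7=F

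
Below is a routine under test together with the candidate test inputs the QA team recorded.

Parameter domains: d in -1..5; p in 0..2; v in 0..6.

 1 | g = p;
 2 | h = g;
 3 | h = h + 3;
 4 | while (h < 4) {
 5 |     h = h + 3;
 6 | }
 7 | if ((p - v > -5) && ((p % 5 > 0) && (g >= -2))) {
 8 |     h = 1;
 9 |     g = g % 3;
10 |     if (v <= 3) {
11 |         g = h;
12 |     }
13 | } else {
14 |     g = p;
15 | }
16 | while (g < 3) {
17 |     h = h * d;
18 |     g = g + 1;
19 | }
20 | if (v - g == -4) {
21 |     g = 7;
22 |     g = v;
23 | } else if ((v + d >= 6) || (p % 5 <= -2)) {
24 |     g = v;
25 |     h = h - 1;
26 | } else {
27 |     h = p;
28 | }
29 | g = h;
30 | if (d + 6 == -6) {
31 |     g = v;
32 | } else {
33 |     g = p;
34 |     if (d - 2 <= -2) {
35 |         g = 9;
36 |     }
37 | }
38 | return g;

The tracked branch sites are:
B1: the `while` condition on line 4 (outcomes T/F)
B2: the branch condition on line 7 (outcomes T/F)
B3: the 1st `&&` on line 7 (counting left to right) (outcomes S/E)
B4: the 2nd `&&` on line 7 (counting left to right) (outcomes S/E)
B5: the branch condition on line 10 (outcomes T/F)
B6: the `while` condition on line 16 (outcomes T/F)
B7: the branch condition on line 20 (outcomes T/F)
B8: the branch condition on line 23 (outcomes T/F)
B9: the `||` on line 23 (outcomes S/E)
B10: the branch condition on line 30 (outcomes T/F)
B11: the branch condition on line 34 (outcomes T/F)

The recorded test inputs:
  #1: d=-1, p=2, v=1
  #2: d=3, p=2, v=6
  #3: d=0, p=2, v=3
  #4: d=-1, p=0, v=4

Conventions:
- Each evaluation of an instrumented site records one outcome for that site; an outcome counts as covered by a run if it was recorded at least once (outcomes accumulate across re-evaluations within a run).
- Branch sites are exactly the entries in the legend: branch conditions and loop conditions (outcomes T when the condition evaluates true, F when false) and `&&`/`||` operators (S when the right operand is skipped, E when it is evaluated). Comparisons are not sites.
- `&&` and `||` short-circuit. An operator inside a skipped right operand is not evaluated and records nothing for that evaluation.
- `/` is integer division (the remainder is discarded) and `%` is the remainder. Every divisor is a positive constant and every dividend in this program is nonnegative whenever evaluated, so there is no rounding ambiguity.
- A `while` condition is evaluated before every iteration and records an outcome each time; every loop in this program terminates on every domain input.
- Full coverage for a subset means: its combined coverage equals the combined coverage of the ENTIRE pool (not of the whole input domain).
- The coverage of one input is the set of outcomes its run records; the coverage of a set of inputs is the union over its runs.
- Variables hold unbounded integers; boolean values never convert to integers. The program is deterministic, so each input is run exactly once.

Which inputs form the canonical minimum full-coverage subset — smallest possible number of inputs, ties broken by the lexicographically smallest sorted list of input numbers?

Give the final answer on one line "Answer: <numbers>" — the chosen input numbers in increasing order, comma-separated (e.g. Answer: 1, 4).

input #1, d=-1, p=2, v=1: events B1->F, B3->E, B4->E, B2->T, B5->T, B6->T, B6->T, B6->F, B7->F, B9->E, B8->F, B10->F, B11->T; outcomes B1=F, B2=T, B3=E, B4=E, B5=T, B6=T, B6=F, B7=F, B8=F, B9=E, B10=F, B11=T
input #2, d=3, p=2, v=6: events B1->F, B3->E, B4->E, B2->T, B5->F, B6->T, B6->F, B7->F, B9->S, B8->T, B10->F, B11->F; outcomes B1=F, B2=T, B3=E, B4=E, B5=F, B6=T, B6=F, B7=F, B8=T, B9=S, B10=F, B11=F
input #3, d=0, p=2, v=3: events B1->F, B3->E, B4->E, B2->T, B5->T, B6->T, B6->T, B6->F, B7->F, B9->E, B8->F, B10->F, B11->T; outcomes B1=F, B2=T, B3=E, B4=E, B5=T, B6=T, B6=F, B7=F, B8=F, B9=E, B10=F, B11=T
input #4, d=-1, p=0, v=4: events B1->T, B1->F, B3->E, B4->S, B2->F, B6->T, B6->T, B6->T, B6->F, B7->F, B9->E, B8->F, B10->F, B11->T; outcomes B1=T, B1=F, B2=F, B3=E, B4=S, B6=T, B6=F, B7=F, B8=F, B9=E, B10=F, B11=T
union over all inputs: B1=T, B1=F, B2=T, B2=F, B3=E, B4=S, B4=E, B5=T, B5=F, B6=T, B6=F, B7=F, B8=T, B8=F, B9=S, B9=E, B10=F, B11=T, B11=F (19 outcomes)
every size-1 subset falls short of the 19 outcomes (best: 12/19)
every size-2 subset falls short of the 19 outcomes (best: 18/19)
inputs {1, 2, 4} (size 3) cover everything; no size-3 subset with a lexicographically smaller index list covers all 19

Answer: 1, 2, 4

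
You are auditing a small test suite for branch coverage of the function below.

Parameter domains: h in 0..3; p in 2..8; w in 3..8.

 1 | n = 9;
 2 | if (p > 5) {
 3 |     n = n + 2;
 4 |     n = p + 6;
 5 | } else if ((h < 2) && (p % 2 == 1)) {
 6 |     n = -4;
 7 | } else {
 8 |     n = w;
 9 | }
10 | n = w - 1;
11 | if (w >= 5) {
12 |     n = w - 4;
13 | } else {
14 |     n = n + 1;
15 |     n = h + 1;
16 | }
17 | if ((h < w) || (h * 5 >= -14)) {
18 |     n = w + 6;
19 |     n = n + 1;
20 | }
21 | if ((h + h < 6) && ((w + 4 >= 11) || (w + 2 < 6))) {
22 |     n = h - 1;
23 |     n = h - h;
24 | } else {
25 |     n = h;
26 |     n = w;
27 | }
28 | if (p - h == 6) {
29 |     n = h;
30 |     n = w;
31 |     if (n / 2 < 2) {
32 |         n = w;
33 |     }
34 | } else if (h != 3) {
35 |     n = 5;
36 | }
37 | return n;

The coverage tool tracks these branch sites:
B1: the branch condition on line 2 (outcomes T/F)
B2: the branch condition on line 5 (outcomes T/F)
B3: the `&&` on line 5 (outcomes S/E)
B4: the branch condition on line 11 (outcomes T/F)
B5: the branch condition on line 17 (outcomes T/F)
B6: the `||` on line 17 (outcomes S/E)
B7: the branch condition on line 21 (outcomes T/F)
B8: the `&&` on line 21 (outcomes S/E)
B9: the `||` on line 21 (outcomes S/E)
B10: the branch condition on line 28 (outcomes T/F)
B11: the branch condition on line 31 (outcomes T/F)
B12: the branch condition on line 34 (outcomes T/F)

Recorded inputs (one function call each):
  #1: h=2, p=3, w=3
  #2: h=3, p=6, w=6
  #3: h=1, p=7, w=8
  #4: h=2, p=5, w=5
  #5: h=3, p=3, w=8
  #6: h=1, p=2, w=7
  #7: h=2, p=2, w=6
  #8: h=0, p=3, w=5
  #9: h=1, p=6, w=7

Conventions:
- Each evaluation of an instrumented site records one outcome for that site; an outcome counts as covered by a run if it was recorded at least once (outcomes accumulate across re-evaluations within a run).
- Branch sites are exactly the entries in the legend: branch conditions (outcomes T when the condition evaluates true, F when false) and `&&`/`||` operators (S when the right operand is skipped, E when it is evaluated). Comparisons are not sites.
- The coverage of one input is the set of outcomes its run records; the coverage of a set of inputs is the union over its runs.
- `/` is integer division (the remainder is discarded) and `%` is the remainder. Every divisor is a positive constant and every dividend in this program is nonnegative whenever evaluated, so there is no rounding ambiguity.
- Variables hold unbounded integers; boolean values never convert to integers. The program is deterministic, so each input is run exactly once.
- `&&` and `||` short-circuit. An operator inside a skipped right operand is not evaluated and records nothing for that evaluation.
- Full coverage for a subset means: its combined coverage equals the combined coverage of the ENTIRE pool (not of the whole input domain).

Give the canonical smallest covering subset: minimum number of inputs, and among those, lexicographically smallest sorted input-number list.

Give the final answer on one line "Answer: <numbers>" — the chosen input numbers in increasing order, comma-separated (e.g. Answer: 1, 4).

test 1 (h=2, p=3, w=3) fires B1->F, B3->S, B2->F, B4->F, B6->S, B5->T, B8->E, B9->E, B7->T, B10->F, B12->T; hits B1=F, B2=F, B3=S, B4=F, B5=T, B6=S, B7=T, B8=E, B9=E, B10=F, B12=T
test 2 (h=3, p=6, w=6) fires B1->T, B4->T, B6->S, B5->T, B8->S, B7->F, B10->F, B12->F; hits B1=T, B4=T, B5=T, B6=S, B7=F, B8=S, B10=F, B12=F
test 3 (h=1, p=7, w=8) fires B1->T, B4->T, B6->S, B5->T, B8->E, B9->S, B7->T, B10->T, B11->F; hits B1=T, B4=T, B5=T, B6=S, B7=T, B8=E, B9=S, B10=T, B11=F
test 4 (h=2, p=5, w=5) fires B1->F, B3->S, B2->F, B4->T, B6->S, B5->T, B8->E, B9->E, B7->F, B10->F, B12->T; hits B1=F, B2=F, B3=S, B4=T, B5=T, B6=S, B7=F, B8=E, B9=E, B10=F, B12=T
test 5 (h=3, p=3, w=8) fires B1->F, B3->S, B2->F, B4->T, B6->S, B5->T, B8->S, B7->F, B10->F, B12->F; hits B1=F, B2=F, B3=S, B4=T, B5=T, B6=S, B7=F, B8=S, B10=F, B12=F
test 6 (h=1, p=2, w=7) fires B1->F, B3->E, B2->F, B4->T, B6->S, B5->T, B8->E, B9->S, B7->T, B10->F, B12->T; hits B1=F, B2=F, B3=E, B4=T, B5=T, B6=S, B7=T, B8=E, B9=S, B10=F, B12=T
test 7 (h=2, p=2, w=6) fires B1->F, B3->S, B2->F, B4->T, B6->S, B5->T, B8->E, B9->E, B7->F, B10->F, B12->T; hits B1=F, B2=F, B3=S, B4=T, B5=T, B6=S, B7=F, B8=E, B9=E, B10=F, B12=T
test 8 (h=0, p=3, w=5) fires B1->F, B3->E, B2->T, B4->T, B6->S, B5->T, B8->E, B9->E, B7->F, B10->F, B12->T; hits B1=F, B2=T, B3=E, B4=T, B5=T, B6=S, B7=F, B8=E, B9=E, B10=F, B12=T
test 9 (h=1, p=6, w=7) fires B1->T, B4->T, B6->S, B5->T, B8->E, B9->S, B7->T, B10->F, B12->T; hits B1=T, B4=T, B5=T, B6=S, B7=T, B8=E, B9=S, B10=F, B12=T
together the pool reaches 21 outcomes: B1=T, B1=F, B2=T, B2=F, B3=S, B3=E, B4=T, B4=F, B5=T, B6=S, B7=T, B7=F, B8=S, B8=E, B9=S, B9=E, B10=T, B10=F, B11=F, B12=T, B12=F
size 1 is not enough: best union over all size-1 subsets is 11/21
size 2 is not enough: best union over all size-2 subsets is 16/21
size 3 is not enough: best union over all size-3 subsets is 20/21
size 4: inputs {1, 2, 3, 8} cover all 21 outcomes, and no lexicographically smaller subset of this size does

Answer: 1, 2, 3, 8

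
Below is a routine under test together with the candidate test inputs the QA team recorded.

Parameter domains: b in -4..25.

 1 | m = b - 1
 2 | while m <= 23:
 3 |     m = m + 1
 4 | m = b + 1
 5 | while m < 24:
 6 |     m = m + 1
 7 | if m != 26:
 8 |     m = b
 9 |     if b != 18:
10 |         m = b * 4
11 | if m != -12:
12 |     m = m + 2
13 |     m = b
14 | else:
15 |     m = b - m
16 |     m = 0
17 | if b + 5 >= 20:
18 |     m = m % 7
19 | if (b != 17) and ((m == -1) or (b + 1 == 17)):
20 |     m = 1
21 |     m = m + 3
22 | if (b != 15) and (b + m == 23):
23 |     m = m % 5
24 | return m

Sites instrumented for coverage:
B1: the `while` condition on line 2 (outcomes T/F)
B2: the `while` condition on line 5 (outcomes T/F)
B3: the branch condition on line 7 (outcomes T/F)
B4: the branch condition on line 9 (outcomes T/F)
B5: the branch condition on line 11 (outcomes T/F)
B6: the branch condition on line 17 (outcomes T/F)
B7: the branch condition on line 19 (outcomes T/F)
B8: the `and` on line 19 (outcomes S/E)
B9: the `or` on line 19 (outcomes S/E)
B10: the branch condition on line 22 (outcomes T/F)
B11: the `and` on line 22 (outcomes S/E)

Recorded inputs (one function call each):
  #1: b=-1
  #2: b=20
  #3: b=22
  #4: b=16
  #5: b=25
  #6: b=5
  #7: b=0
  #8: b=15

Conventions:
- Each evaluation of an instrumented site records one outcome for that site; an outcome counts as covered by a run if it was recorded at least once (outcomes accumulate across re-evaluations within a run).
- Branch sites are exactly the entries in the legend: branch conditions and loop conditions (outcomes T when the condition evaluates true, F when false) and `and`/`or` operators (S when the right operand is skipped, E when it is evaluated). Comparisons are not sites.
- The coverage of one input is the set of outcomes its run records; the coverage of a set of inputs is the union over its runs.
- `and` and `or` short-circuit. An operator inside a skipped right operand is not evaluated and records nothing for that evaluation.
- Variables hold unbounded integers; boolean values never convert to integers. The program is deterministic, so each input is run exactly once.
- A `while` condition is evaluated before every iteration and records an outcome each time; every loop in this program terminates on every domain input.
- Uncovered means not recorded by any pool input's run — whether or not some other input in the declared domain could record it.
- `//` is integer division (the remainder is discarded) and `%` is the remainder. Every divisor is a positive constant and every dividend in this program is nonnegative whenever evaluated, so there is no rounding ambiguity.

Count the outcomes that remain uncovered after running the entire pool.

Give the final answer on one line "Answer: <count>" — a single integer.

input #1 (b=-1): events B1->T, B1->T, B1->T, B1->T, B1->T, B1->T, B1->T, B1->T, B1->T, B1->T, B1->T, B1->T, B1->T, B1->T, ...; covers B1=T, B1=F, B2=T, B2=F, B3=T, B4=T, B5=T, B6=F, B7=T, B8=E, B9=S, B10=F, B11=E
input #2 (b=20): events B1->T, B1->T, B1->T, B1->T, B1->T, B1->F, B2->T, B2->T, B2->T, B2->F, B3->T, B4->T, B5->T, B6->T, ...; covers B1=T, B1=F, B2=T, B2=F, B3=T, B4=T, B5=T, B6=T, B7=F, B8=E, B9=E, B10=F, B11=E
input #3 (b=22): events B1->T, B1->T, B1->T, B1->F, B2->T, B2->F, B3->T, B4->T, B5->T, B6->T, B8->E, B9->E, B7->F, B11->E, ...; covers B1=T, B1=F, B2=T, B2=F, B3=T, B4=T, B5=T, B6=T, B7=F, B8=E, B9=E, B10=T, B11=E
input #4 (b=16): events B1->T, B1->T, B1->T, B1->T, B1->T, B1->T, B1->T, B1->T, B1->T, B1->F, B2->T, B2->T, B2->T, B2->T, ...; covers B1=T, B1=F, B2=T, B2=F, B3=T, B4=T, B5=T, B6=T, B7=T, B8=E, B9=E, B10=F, B11=E
input #5 (b=25): events B1->F, B2->F, B3->F, B5->T, B6->T, B8->E, B9->E, B7->F, B11->E, B10->F; covers B1=F, B2=F, B3=F, B5=T, B6=T, B7=F, B8=E, B9=E, B10=F, B11=E
input #6 (b=5): events B1->T, B1->T, B1->T, B1->T, B1->T, B1->T, B1->T, B1->T, B1->T, B1->T, B1->T, B1->T, B1->T, B1->T, ...; covers B1=T, B1=F, B2=T, B2=F, B3=T, B4=T, B5=T, B6=F, B7=F, B8=E, B9=E, B10=F, B11=E
input #7 (b=0): events B1->T, B1->T, B1->T, B1->T, B1->T, B1->T, B1->T, B1->T, B1->T, B1->T, B1->T, B1->T, B1->T, B1->T, ...; covers B1=T, B1=F, B2=T, B2=F, B3=T, B4=T, B5=T, B6=F, B7=F, B8=E, B9=E, B10=F, B11=E
input #8 (b=15): events B1->T, B1->T, B1->T, B1->T, B1->T, B1->T, B1->T, B1->T, B1->T, B1->T, B1->F, B2->T, B2->T, B2->T, ...; covers B1=T, B1=F, B2=T, B2=F, B3=T, B4=T, B5=T, B6=T, B7=F, B8=E, B9=E, B10=F, B11=S
union over the pool: B1=T, B1=F, B2=T, B2=F, B3=T, B3=F, B4=T, B5=T, B6=T, B6=F, B7=T, B7=F, B8=E, B9=S, B9=E, B10=T, B10=F, B11=S, B11=E
uncovered (3 of 22): B4=F, B5=F, B8=S

Answer: 3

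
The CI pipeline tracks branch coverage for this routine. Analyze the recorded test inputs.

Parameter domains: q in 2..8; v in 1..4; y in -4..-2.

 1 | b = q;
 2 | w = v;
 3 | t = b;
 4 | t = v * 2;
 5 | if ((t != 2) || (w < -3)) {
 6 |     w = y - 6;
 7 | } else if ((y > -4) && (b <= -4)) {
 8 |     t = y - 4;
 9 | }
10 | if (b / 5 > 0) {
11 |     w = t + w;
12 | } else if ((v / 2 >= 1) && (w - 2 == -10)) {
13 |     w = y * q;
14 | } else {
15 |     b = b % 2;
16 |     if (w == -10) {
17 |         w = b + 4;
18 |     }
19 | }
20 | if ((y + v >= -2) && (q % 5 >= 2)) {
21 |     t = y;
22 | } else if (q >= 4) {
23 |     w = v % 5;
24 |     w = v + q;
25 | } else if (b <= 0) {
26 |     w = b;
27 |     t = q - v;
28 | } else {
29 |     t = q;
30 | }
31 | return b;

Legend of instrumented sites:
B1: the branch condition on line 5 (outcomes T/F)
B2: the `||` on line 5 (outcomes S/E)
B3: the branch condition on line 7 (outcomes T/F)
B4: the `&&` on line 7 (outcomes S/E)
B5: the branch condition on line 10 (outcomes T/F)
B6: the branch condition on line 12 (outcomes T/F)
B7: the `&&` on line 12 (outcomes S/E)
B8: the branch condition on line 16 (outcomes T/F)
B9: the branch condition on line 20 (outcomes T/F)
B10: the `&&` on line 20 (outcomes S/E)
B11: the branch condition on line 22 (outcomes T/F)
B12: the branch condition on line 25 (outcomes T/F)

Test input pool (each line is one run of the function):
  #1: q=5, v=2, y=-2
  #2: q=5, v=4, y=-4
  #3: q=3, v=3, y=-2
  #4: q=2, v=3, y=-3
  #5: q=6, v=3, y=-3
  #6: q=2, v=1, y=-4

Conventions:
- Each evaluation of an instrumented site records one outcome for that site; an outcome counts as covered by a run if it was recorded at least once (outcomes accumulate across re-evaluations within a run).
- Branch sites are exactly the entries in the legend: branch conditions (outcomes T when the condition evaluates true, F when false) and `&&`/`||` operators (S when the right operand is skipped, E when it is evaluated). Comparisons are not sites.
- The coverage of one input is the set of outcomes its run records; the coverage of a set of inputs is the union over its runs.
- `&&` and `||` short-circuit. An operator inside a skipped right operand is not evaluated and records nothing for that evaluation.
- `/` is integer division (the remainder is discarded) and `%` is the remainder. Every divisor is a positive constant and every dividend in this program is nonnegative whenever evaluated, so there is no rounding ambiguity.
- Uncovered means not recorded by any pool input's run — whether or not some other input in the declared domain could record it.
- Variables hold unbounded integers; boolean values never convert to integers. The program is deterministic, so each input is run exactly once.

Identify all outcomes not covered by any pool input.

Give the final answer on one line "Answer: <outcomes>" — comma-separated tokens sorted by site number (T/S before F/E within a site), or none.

test 1 (q=5, v=2, y=-2) fires B2->S, B1->T, B5->T, B10->E, B9->F, B11->T; hits B1=T, B2=S, B5=T, B9=F, B10=E, B11=T
test 2 (q=5, v=4, y=-4) fires B2->S, B1->T, B5->T, B10->E, B9->F, B11->T; hits B1=T, B2=S, B5=T, B9=F, B10=E, B11=T
test 3 (q=3, v=3, y=-2) fires B2->S, B1->T, B5->F, B7->E, B6->T, B10->E, B9->T; hits B1=T, B2=S, B5=F, B6=T, B7=E, B9=T, B10=E
test 4 (q=2, v=3, y=-3) fires B2->S, B1->T, B5->F, B7->E, B6->F, B8->F, B10->E, B9->T; hits B1=T, B2=S, B5=F, B6=F, B7=E, B8=F, B9=T, B10=E
test 5 (q=6, v=3, y=-3) fires B2->S, B1->T, B5->T, B10->E, B9->F, B11->T; hits B1=T, B2=S, B5=T, B9=F, B10=E, B11=T
test 6 (q=2, v=1, y=-4) fires B2->E, B1->F, B4->S, B3->F, B5->F, B7->S, B6->F, B8->F, B10->S, B9->F, B11->F, B12->T; hits B1=F, B2=E, B3=F, B4=S, B5=F, B6=F, B7=S, B8=F, B9=F, B10=S, B11=F, B12=T
union over the pool: B1=T, B1=F, B2=S, B2=E, B3=F, B4=S, B5=T, B5=F, B6=T, B6=F, B7=S, B7=E, B8=F, B9=T, B9=F, B10=S, B10=E, B11=T, B11=F, B12=T
uncovered (4 of 24): B3=T, B4=E, B8=T, B12=F

Answer: B3=T, B4=E, B8=T, B12=F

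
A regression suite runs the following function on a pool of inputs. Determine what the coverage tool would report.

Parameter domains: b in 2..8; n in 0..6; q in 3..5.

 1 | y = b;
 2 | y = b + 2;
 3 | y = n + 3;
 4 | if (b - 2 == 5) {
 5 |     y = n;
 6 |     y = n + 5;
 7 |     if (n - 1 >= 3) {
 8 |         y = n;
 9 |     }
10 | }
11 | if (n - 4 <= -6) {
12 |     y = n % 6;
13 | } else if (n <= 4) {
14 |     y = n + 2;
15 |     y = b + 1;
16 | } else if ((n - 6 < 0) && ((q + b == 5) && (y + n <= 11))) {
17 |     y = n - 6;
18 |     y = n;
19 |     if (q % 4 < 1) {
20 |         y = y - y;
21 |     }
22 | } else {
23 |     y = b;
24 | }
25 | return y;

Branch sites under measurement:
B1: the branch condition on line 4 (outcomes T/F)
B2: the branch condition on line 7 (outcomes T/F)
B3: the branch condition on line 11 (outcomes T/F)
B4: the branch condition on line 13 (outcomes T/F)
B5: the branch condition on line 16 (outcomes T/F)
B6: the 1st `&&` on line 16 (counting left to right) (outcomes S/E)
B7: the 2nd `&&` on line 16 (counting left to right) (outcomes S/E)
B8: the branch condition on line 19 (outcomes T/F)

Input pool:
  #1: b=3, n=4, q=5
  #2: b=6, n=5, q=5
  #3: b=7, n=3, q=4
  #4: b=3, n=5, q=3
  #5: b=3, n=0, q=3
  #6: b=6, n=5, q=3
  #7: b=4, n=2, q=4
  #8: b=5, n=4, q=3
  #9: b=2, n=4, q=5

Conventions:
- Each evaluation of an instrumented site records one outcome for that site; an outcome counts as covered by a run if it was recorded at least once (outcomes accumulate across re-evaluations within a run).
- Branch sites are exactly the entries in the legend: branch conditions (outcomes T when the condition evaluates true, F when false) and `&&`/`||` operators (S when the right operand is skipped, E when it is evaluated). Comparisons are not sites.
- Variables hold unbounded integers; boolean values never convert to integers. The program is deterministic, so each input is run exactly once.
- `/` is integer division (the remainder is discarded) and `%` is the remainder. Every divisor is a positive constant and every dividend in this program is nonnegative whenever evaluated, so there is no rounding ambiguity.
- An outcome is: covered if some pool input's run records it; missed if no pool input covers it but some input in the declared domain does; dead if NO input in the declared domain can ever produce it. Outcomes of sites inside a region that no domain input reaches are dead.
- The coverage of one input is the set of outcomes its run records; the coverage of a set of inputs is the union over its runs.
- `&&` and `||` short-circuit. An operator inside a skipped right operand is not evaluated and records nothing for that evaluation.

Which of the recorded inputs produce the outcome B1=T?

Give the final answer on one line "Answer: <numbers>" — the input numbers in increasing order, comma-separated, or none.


input #1 (b=3, n=4, q=5): does not record B1=T
input #2 (b=6, n=5, q=5): does not record B1=T
input #3 (b=7, n=3, q=4): records B1=T
input #4 (b=3, n=5, q=3): does not record B1=T
input #5 (b=3, n=0, q=3): does not record B1=T
input #6 (b=6, n=5, q=3): does not record B1=T
input #7 (b=4, n=2, q=4): does not record B1=T
input #8 (b=5, n=4, q=3): does not record B1=T
input #9 (b=2, n=4, q=5): does not record B1=T
Answer: 3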